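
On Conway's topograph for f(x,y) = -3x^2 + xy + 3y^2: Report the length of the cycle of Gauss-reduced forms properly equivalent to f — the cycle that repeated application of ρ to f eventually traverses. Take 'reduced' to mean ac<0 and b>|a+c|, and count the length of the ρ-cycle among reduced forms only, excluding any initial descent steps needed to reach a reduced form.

D = 37, ⌊√D⌋ = 6
river: ρ → (3,5,-1)
river: ρ → (-1,5,3)
river: ρ → (3,1,-3)
river: ρ → (-3,5,1)
river: ρ → (1,5,-3)
river: ρ → (-3,1,3)
ρ-cycle length = 6 (tail of 0 descent steps not counted)

6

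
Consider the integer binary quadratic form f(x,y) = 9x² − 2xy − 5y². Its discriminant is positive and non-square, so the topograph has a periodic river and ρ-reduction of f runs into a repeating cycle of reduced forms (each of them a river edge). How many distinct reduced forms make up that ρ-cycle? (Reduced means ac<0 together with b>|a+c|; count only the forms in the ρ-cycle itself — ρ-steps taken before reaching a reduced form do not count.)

D = 184, ⌊√D⌋ = 13
descent: ρ → (-5,12,2)  [lands on river]
river: ρ → (2,12,-5)
river: ρ → (-5,8,6)
river: ρ → (6,4,-7)
river: ρ → (-7,10,3)
river: ρ → (3,8,-10)
river: ρ → (-10,12,1)
river: ρ → (1,12,-10)
river: ρ → (-10,8,3)
river: ρ → (3,10,-7)
river: ρ → (-7,4,6)
river: ρ → (6,8,-5)
ρ-cycle length = 12 (tail of 1 descent step not counted)

12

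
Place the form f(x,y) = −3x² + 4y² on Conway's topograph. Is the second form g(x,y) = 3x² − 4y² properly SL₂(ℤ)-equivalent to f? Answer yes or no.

D₁ = 48, D₂ = 48
river cycle of f (length 2): (-3, 6, 1), (1, 6, -3)
river cycle of g (length 2): (3, 6, -1), (-1, 6, 3)
cycles differ ⇒ inequivalent

no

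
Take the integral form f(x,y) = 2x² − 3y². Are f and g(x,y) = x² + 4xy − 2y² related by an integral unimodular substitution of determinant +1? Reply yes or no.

D₁ = 24, D₂ = 24
river cycle of f (length 2): (2, 4, -1), (-1, 4, 2)
river cycle of g (length 2): (-2, 4, 1), (1, 4, -2)
cycles differ ⇒ inequivalent

no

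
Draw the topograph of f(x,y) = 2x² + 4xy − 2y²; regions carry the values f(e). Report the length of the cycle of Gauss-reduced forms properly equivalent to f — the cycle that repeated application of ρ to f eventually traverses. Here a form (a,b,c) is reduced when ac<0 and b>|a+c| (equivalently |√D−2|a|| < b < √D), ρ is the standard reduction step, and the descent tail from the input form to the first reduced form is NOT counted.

D = 32, ⌊√D⌋ = 5
river: ρ → (-2,4,2)
river: ρ → (2,4,-2)
ρ-cycle length = 2 (tail of 0 descent steps not counted)

2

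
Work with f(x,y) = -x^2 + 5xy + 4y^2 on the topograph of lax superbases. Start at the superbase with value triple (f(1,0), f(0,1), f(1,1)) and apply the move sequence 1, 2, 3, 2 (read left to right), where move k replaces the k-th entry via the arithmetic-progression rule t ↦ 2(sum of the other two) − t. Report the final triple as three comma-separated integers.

start (-1,4,8) = (f(1,0),f(0,1),f(1,1))
replace slot 1: 2·(4+8) − (-1) = 25 → (25,4,8)
replace slot 2: 2·(25+8) − 4 = 62 → (25,62,8)
replace slot 3: 2·(25+62) − 8 = 166 → (25,62,166)
replace slot 2: 2·(25+166) − 62 = 320 → (25,320,166)

25,320,166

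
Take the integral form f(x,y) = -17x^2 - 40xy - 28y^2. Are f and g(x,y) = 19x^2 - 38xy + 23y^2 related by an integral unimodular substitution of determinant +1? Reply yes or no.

D₁ = -304, D₂ = -304
f is negative-definite; reduce −f:
−f: translate: b→6 (≡40 mod 34), so (17,40,28)→(17,6,5)
−f: flip: (17,6,5)→(5,-6,17)
−f: translate: b→4 (≡-6 mod 10), so (5,-6,17)→(5,4,16)
−f: reduced (well bottom): (5,4,16) with a≤c, −a<b≤a
flip sign back: reduced form of f is (-5,-4,-16)
g: translate: b→0 (≡-38 mod 38), so (19,-38,23)→(19,0,4)
g: flip: (19,0,4)→(4,0,19)
g: reduced (well bottom): (4,0,19) with a≤c, −a<b≤a
reduced forms (-5, -4, -16) vs (4, 0, 19) ⇒ inequivalent

no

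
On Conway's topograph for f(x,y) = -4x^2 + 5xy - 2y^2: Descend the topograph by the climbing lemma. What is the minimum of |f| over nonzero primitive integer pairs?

translate: b→3 (≡-5 mod 8), so (4,-5,2)→(4,3,1)
flip: (4,3,1)→(1,-3,4)
translate: b→1 (≡-3 mod 2), so (1,-3,4)→(1,1,2)
reduced (well bottom): (1,1,2) with a≤c, −a<b≤a
well minimum |f| = |-1| = 1 (negative-definite)

1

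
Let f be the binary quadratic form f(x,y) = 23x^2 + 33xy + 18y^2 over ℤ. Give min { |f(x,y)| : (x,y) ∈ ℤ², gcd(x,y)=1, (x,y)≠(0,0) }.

translate: b→-13 (≡33 mod 46), so (23,33,18)→(23,-13,8)
flip: (23,-13,8)→(8,13,23)
translate: b→-3 (≡13 mod 16), so (8,13,23)→(8,-3,18)
reduced (well bottom): (8,-3,18) with a≤c, −a<b≤a
well minimum = a = 8

8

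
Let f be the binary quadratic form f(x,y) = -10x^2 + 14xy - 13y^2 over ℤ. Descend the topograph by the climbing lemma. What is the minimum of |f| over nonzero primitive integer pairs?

translate: b→6 (≡-14 mod 20), so (10,-14,13)→(10,6,9)
flip: (10,6,9)→(9,-6,10)
reduced (well bottom): (9,-6,10) with a≤c, −a<b≤a
well minimum |f| = |-9| = 9 (negative-definite)

9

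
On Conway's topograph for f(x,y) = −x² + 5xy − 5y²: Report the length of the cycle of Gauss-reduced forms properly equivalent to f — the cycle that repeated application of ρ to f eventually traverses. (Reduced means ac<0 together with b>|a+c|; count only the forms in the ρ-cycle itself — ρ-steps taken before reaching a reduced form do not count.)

D = 5, ⌊√D⌋ = 2
descent: ρ → (-5,5,-1)
descent: ρ → (-1,1,1)  [lands on river]
river: ρ → (1,1,-1)
ρ-cycle length = 2 (tail of 2 descent steps not counted)

2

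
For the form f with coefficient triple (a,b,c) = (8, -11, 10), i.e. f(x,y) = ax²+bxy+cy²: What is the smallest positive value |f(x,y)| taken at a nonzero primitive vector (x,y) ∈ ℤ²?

translate: b→5 (≡-11 mod 16), so (8,-11,10)→(8,5,7)
flip: (8,5,7)→(7,-5,8)
reduced (well bottom): (7,-5,8) with a≤c, −a<b≤a
well minimum = a = 7

7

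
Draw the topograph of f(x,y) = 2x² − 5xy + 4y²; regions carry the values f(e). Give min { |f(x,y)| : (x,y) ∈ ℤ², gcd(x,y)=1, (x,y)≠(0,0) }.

translate: b→-1 (≡-5 mod 4), so (2,-5,4)→(2,-1,1)
flip: (2,-1,1)→(1,1,2)
reduced (well bottom): (1,1,2) with a≤c, −a<b≤a
well minimum = a = 1

1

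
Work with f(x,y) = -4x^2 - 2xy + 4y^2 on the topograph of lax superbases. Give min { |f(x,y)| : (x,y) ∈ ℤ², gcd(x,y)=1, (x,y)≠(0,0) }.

descent: ρ → (4,2,-4)  [lands on river]
river: ρ → (-4,6,2)
river: ρ → (2,6,-4)
river: ρ → (-4,2,4)
river: ρ → (4,6,-2)
river: ρ → (-2,6,4)
closes: descent 1, river 6
min |a| on river = 2

2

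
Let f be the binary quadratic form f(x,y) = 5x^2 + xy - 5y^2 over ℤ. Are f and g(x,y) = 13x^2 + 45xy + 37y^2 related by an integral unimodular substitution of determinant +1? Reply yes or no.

D₁ = 101, D₂ = 101
river cycle of f (length 6): (-5, 9, 1), (1, 9, -5), (-5, 1, 5), (5, 9, -1), (-1, 9, 5), (5, 1, -5)
river cycle of g (length 6): (5, 1, -5), (-5, 9, 1), (1, 9, -5), (-5, 1, 5), (5, 9, -1), (-1, 9, 5)
cycles coincide ⇒ equivalent

yes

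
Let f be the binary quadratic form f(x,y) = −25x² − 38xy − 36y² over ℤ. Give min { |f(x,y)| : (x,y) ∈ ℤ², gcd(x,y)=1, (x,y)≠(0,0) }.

translate: b→-12 (≡38 mod 50), so (25,38,36)→(25,-12,23)
flip: (25,-12,23)→(23,12,25)
reduced (well bottom): (23,12,25) with a≤c, −a<b≤a
well minimum |f| = |-23| = 23 (negative-definite)

23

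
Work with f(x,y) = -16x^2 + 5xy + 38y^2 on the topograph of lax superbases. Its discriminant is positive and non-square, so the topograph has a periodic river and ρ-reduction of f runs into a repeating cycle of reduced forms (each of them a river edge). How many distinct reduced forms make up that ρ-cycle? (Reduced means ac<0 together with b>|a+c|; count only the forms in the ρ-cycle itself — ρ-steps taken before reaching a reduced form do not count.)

D = 2457, ⌊√D⌋ = 49
descent: ρ → (38,-5,-16)
descent: ρ → (-16,37,17)  [lands on river]
river: ρ → (17,31,-22)
river: ρ → (-22,13,26)
river: ρ → (26,39,-9)
river: ρ → (-9,33,38)
river: ρ → (38,43,-4)
river: ρ → (-4,45,27)
river: ρ → (27,9,-22)
river: ρ → (-22,35,14)
river: ρ → (14,49,-1)
river: ρ → (-1,49,14)
river: ρ → (14,35,-22)
river: ρ → (-22,9,27)
river: ρ → (27,45,-4)
river: ρ → (-4,43,38)
river: ρ → (38,33,-9)
river: ρ → (-9,39,26)
river: ρ → (26,13,-22)
river: ρ → (-22,31,17)
river: ρ → (17,37,-16)
river: ρ → (-16,27,27)
river: ρ → (27,27,-16)
ρ-cycle length = 22 (tail of 2 descent steps not counted)

22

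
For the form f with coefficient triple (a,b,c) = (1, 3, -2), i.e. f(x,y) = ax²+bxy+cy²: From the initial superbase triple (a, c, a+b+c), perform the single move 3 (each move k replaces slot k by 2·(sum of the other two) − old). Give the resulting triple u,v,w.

start (1,-2,2) = (f(1,0),f(0,1),f(1,1))
replace slot 3: 2·(1+(-2)) − 2 = -4 → (1,-2,-4)

1,-2,-4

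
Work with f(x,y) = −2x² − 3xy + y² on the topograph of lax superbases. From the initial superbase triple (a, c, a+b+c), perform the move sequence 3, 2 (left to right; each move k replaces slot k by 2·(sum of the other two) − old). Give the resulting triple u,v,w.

start (-2,1,-4) = (f(1,0),f(0,1),f(1,1))
replace slot 3: 2·((-2)+1) − (-4) = 2 → (-2,1,2)
replace slot 2: 2·((-2)+2) − 1 = -1 → (-2,-1,2)

-2,-1,2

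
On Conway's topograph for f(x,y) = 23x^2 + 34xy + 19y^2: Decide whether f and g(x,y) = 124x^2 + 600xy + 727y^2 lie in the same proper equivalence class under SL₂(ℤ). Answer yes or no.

D₁ = -592, D₂ = -592
f: translate: b→-12 (≡34 mod 46), so (23,34,19)→(23,-12,8)
f: flip: (23,-12,8)→(8,12,23)
f: translate: b→-4 (≡12 mod 16), so (8,12,23)→(8,-4,19)
f: reduced (well bottom): (8,-4,19) with a≤c, −a<b≤a
g: translate: b→104 (≡600 mod 248), so (124,600,727)→(124,104,23)
g: flip: (124,104,23)→(23,-104,124)
g: translate: b→-12 (≡-104 mod 46), so (23,-104,124)→(23,-12,8)
g: flip: (23,-12,8)→(8,12,23)
g: translate: b→-4 (≡12 mod 16), so (8,12,23)→(8,-4,19)
g: reduced (well bottom): (8,-4,19) with a≤c, −a<b≤a
reduced forms (8, -4, 19) vs (8, -4, 19) ⇒ equivalent

yes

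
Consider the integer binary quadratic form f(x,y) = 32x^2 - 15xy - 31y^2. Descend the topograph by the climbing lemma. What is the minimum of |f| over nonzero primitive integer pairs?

descent: ρ → (-31,15,32)  [lands on river]
river: ρ → (32,49,-14)
river: ρ → (-14,63,4)
river: ρ → (4,57,-59)
river: ρ → (-59,61,2)
river: ρ → (2,63,-28)
river: ρ → (-28,49,16)
river: ρ → (16,47,-31)
closes: descent 1, river 8
min |a| on river = 2

2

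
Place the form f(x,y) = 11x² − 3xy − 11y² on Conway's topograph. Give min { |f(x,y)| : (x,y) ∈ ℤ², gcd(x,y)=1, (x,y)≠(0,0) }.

descent: ρ → (-11,3,11)  [lands on river]
river: ρ → (11,19,-3)
river: ρ → (-3,17,17)
river: ρ → (17,17,-3)
river: ρ → (-3,19,11)
river: ρ → (11,3,-11)
river: ρ → (-11,19,3)
river: ρ → (3,17,-17)
river: ρ → (-17,17,3)
river: ρ → (3,19,-11)
closes: descent 1, river 10
min |a| on river = 3

3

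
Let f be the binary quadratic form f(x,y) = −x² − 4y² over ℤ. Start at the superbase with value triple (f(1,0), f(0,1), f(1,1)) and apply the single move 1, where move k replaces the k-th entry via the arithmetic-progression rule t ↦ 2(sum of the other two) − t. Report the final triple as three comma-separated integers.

start (-1,-4,-5) = (f(1,0),f(0,1),f(1,1))
replace slot 1: 2·((-4)+(-5)) − (-1) = -17 → (-17,-4,-5)

-17,-4,-5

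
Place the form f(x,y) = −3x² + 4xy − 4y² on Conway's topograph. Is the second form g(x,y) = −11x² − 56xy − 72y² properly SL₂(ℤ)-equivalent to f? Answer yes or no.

D₁ = -32, D₂ = -32
f is negative-definite; reduce −f:
−f: translate: b→2 (≡-4 mod 6), so (3,-4,4)→(3,2,3)
−f: reduced (well bottom): (3,2,3) with a≤c, −a<b≤a
flip sign back: reduced form of f is (-3,-2,-3)
g is negative-definite; reduce −g:
−g: translate: b→-10 (≡56 mod 22), so (11,56,72)→(11,-10,3)
−g: flip: (11,-10,3)→(3,10,11)
−g: translate: b→-2 (≡10 mod 6), so (3,10,11)→(3,-2,3)
−g: flip: (3,-2,3)→(3,2,3)
−g: reduced (well bottom): (3,2,3) with a≤c, −a<b≤a
flip sign back: reduced form of g is (-3,-2,-3)
reduced forms (-3, -2, -3) vs (-3, -2, -3) ⇒ equivalent

yes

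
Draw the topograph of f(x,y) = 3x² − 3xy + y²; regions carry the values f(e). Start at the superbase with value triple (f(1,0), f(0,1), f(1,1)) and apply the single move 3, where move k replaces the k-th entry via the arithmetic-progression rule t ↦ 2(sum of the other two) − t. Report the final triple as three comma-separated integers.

start (3,1,1) = (f(1,0),f(0,1),f(1,1))
replace slot 3: 2·(3+1) − 1 = 7 → (3,1,7)

3,1,7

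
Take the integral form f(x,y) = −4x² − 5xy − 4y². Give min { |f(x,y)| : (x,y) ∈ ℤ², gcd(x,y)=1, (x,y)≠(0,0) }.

translate: b→-3 (≡5 mod 8), so (4,5,4)→(4,-3,3)
flip: (4,-3,3)→(3,3,4)
reduced (well bottom): (3,3,4) with a≤c, −a<b≤a
well minimum |f| = |-3| = 3 (negative-definite)

3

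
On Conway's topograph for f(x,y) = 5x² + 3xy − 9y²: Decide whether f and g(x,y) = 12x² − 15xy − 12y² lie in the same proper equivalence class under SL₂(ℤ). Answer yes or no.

D₁ = 189, D₂ = 801
discriminants differ ⇒ not SL₂(ℤ)-equivalent

no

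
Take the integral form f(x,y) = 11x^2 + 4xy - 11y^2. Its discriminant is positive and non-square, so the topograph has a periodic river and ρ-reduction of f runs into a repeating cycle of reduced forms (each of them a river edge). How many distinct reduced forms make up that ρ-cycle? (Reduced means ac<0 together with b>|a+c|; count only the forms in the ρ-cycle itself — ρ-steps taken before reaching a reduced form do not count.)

D = 500, ⌊√D⌋ = 22
river: ρ → (-11,18,4)
river: ρ → (4,22,-1)
river: ρ → (-1,22,4)
river: ρ → (4,18,-11)
river: ρ → (-11,4,11)
river: ρ → (11,18,-4)
river: ρ → (-4,22,1)
river: ρ → (1,22,-4)
river: ρ → (-4,18,11)
river: ρ → (11,4,-11)
ρ-cycle length = 10 (tail of 0 descent steps not counted)

10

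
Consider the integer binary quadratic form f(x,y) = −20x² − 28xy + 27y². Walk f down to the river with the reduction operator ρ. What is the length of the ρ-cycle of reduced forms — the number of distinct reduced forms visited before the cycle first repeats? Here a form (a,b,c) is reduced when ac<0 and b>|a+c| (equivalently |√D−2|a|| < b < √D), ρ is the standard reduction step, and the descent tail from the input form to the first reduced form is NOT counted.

D = 2944, ⌊√D⌋ = 54
descent: ρ → (27,28,-20)  [lands on river]
river: ρ → (-20,52,3)
river: ρ → (3,50,-37)
river: ρ → (-37,24,16)
river: ρ → (16,40,-21)
river: ρ → (-21,44,12)
river: ρ → (12,52,-5)
river: ρ → (-5,48,32)
river: ρ → (32,16,-21)
river: ρ → (-21,26,27)
ρ-cycle length = 10 (tail of 1 descent step not counted)

10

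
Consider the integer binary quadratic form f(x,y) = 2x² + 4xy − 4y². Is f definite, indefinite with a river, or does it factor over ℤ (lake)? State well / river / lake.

D = b²−4ac = 4² − 4·2·(-4) = 48
D > 0 non-square ⇒ indefinite ⇒ periodic river

river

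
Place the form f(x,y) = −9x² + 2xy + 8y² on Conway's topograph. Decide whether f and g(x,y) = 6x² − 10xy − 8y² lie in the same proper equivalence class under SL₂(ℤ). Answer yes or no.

D₁ = 292, D₂ = 292
river cycle of f (length 14): (8, 14, -3), (-3, 16, 3), (3, 14, -8), (-8, 2, 9), (9, 16, -1), (-1, 16, 9), (9, 2, -8), (-8, 14, 3), (3, 16, -3), (-3, 14, 8), … (4 more)
river cycle of g (length 18): (-8, 10, 6), (6, 14, -4), (-4, 10, 12), (12, 14, -2), (-2, 14, 12), (12, 10, -4), (-4, 14, 6), (6, 10, -8), (-8, 6, 8), (8, 10, -6), … (8 more)
cycles differ ⇒ inequivalent

no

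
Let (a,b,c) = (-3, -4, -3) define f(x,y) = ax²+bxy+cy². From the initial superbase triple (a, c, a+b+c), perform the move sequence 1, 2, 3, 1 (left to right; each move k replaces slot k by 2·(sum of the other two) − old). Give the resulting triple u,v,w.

start (-3,-3,-10) = (f(1,0),f(0,1),f(1,1))
replace slot 1: 2·((-3)+(-10)) − (-3) = -23 → (-23,-3,-10)
replace slot 2: 2·((-23)+(-10)) − (-3) = -63 → (-23,-63,-10)
replace slot 3: 2·((-23)+(-63)) − (-10) = -162 → (-23,-63,-162)
replace slot 1: 2·((-63)+(-162)) − (-23) = -427 → (-427,-63,-162)

-427,-63,-162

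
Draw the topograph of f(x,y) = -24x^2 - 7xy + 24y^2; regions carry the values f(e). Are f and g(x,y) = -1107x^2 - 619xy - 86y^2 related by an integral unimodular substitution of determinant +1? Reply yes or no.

D₁ = 2353, D₂ = 2353
river cycle of f (length 30): (24, 7, -24), (-24, 41, 7), (7, 43, -18), (-18, 29, 21), (21, 13, -26), (-26, 39, 8), (8, 41, -21), (-21, 43, 6), (6, 41, -28), (-28, 15, 19), … (20 more)
river cycle of g (length 30): (-7, 41, 24), (24, 7, -24), (-24, 41, 7), (7, 43, -18), (-18, 29, 21), (21, 13, -26), (-26, 39, 8), (8, 41, -21), (-21, 43, 6), (6, 41, -28), … (20 more)
cycles coincide ⇒ equivalent

yes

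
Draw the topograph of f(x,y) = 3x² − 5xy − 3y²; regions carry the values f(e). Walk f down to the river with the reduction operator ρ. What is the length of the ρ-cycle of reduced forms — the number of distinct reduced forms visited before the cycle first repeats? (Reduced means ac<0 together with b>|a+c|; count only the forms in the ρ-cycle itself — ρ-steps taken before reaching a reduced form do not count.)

D = 61, ⌊√D⌋ = 7
descent: ρ → (-3,5,3)  [lands on river]
river: ρ → (3,7,-1)
river: ρ → (-1,7,3)
river: ρ → (3,5,-3)
river: ρ → (-3,7,1)
river: ρ → (1,7,-3)
ρ-cycle length = 6 (tail of 1 descent step not counted)

6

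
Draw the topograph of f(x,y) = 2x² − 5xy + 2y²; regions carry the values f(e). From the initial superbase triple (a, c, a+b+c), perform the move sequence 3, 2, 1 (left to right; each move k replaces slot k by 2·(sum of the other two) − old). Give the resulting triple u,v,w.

start (2,2,-1) = (f(1,0),f(0,1),f(1,1))
replace slot 3: 2·(2+2) − (-1) = 9 → (2,2,9)
replace slot 2: 2·(2+9) − 2 = 20 → (2,20,9)
replace slot 1: 2·(20+9) − 2 = 56 → (56,20,9)

56,20,9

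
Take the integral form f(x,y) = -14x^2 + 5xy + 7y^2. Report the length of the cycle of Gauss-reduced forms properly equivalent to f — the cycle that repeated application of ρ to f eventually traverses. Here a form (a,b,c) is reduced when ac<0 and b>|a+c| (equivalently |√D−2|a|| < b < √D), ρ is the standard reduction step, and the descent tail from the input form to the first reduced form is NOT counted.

D = 417, ⌊√D⌋ = 20
descent: ρ → (7,9,-12)  [lands on river]
river: ρ → (-12,15,4)
river: ρ → (4,17,-8)
river: ρ → (-8,15,6)
river: ρ → (6,9,-14)
river: ρ → (-14,19,1)
river: ρ → (1,19,-14)
river: ρ → (-14,9,6)
river: ρ → (6,15,-8)
river: ρ → (-8,17,4)
river: ρ → (4,15,-12)
river: ρ → (-12,9,7)
river: ρ → (7,19,-2)
river: ρ → (-2,17,16)
river: ρ → (16,15,-3)
river: ρ → (-3,15,16)
river: ρ → (16,17,-2)
river: ρ → (-2,19,7)
ρ-cycle length = 18 (tail of 1 descent step not counted)

18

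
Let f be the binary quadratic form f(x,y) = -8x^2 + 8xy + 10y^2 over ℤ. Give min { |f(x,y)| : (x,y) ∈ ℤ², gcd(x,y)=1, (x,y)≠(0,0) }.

river: ρ → (10,12,-6)
river: ρ → (-6,12,10)
river: ρ → (10,8,-8)
river: ρ → (-8,8,10)
closes: descent 0, river 4
min |a| on river = 6

6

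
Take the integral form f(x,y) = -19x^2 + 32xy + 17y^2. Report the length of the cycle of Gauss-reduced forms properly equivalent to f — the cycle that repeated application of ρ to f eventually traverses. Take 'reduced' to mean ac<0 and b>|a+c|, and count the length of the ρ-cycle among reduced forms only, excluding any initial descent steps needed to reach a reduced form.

D = 2316, ⌊√D⌋ = 48
river: ρ → (17,36,-15)
river: ρ → (-15,24,29)
river: ρ → (29,34,-10)
river: ρ → (-10,46,5)
river: ρ → (5,44,-19)
river: ρ → (-19,32,17)
ρ-cycle length = 6 (tail of 0 descent steps not counted)

6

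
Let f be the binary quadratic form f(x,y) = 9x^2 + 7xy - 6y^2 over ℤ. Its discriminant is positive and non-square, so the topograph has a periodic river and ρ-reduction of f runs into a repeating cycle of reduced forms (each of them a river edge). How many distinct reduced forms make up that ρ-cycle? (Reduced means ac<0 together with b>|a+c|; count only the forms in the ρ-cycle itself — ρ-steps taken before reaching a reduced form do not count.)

D = 265, ⌊√D⌋ = 16
river: ρ → (-6,5,10)
river: ρ → (10,15,-1)
river: ρ → (-1,15,10)
river: ρ → (10,5,-6)
river: ρ → (-6,7,9)
river: ρ → (9,11,-4)
river: ρ → (-4,13,6)
river: ρ → (6,11,-6)
river: ρ → (-6,13,4)
river: ρ → (4,11,-9)
river: ρ → (-9,7,6)
river: ρ → (6,5,-10)
river: ρ → (-10,15,1)
river: ρ → (1,15,-10)
river: ρ → (-10,5,6)
river: ρ → (6,7,-9)
river: ρ → (-9,11,4)
river: ρ → (4,13,-6)
river: ρ → (-6,11,6)
river: ρ → (6,13,-4)
river: ρ → (-4,11,9)
river: ρ → (9,7,-6)
ρ-cycle length = 22 (tail of 0 descent steps not counted)

22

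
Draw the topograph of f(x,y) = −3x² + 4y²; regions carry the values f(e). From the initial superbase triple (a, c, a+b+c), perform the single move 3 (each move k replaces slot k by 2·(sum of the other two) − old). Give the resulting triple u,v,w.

start (-3,4,1) = (f(1,0),f(0,1),f(1,1))
replace slot 3: 2·((-3)+4) − 1 = 1 → (-3,4,1)

-3,4,1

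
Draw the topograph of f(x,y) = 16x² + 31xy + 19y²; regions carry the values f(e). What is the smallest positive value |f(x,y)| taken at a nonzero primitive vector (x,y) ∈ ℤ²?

translate: b→-1 (≡31 mod 32), so (16,31,19)→(16,-1,4)
flip: (16,-1,4)→(4,1,16)
reduced (well bottom): (4,1,16) with a≤c, −a<b≤a
well minimum = a = 4

4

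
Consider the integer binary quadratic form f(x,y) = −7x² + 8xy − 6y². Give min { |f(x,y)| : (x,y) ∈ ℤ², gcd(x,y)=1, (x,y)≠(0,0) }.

translate: b→6 (≡-8 mod 14), so (7,-8,6)→(7,6,5)
flip: (7,6,5)→(5,-6,7)
translate: b→4 (≡-6 mod 10), so (5,-6,7)→(5,4,6)
reduced (well bottom): (5,4,6) with a≤c, −a<b≤a
well minimum |f| = |-5| = 5 (negative-definite)

5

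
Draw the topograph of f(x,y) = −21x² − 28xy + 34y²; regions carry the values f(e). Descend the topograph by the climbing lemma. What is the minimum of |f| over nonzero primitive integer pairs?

descent: ρ → (34,28,-21)  [lands on river]
river: ρ → (-21,56,6)
river: ρ → (6,52,-39)
river: ρ → (-39,26,19)
river: ρ → (19,50,-15)
river: ρ → (-15,40,34)
closes: descent 1, river 6
min |a| on river = 6

6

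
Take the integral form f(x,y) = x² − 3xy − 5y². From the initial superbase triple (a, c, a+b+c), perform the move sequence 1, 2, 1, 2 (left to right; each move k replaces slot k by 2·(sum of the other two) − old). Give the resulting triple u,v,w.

start (1,-5,-7) = (f(1,0),f(0,1),f(1,1))
replace slot 1: 2·((-5)+(-7)) − 1 = -25 → (-25,-5,-7)
replace slot 2: 2·((-25)+(-7)) − (-5) = -59 → (-25,-59,-7)
replace slot 1: 2·((-59)+(-7)) − (-25) = -107 → (-107,-59,-7)
replace slot 2: 2·((-107)+(-7)) − (-59) = -169 → (-107,-169,-7)

-107,-169,-7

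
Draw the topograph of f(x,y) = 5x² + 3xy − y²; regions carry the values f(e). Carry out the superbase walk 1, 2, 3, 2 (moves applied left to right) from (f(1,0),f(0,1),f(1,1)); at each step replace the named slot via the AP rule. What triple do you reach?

start (5,-1,7) = (f(1,0),f(0,1),f(1,1))
replace slot 1: 2·((-1)+7) − 5 = 7 → (7,-1,7)
replace slot 2: 2·(7+7) − (-1) = 29 → (7,29,7)
replace slot 3: 2·(7+29) − 7 = 65 → (7,29,65)
replace slot 2: 2·(7+65) − 29 = 115 → (7,115,65)

7,115,65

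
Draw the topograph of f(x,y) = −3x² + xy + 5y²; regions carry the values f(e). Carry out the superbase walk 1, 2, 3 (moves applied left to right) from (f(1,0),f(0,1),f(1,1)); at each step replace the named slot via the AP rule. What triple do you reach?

start (-3,5,3) = (f(1,0),f(0,1),f(1,1))
replace slot 1: 2·(5+3) − (-3) = 19 → (19,5,3)
replace slot 2: 2·(19+3) − 5 = 39 → (19,39,3)
replace slot 3: 2·(19+39) − 3 = 113 → (19,39,113)

19,39,113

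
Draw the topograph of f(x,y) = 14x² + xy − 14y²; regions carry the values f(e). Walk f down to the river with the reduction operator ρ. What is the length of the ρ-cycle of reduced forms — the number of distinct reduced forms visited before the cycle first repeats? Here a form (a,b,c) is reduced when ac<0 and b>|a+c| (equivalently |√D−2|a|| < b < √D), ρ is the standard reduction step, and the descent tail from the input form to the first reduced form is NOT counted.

D = 785, ⌊√D⌋ = 28
river: ρ → (-14,27,1)
river: ρ → (1,27,-14)
river: ρ → (-14,1,14)
river: ρ → (14,27,-1)
river: ρ → (-1,27,14)
river: ρ → (14,1,-14)
ρ-cycle length = 6 (tail of 0 descent steps not counted)

6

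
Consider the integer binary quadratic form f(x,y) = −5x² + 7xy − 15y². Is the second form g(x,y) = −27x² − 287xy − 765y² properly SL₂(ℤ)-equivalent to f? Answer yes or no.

D₁ = -251, D₂ = -251
f is negative-definite; reduce −f:
−f: translate: b→3 (≡-7 mod 10), so (5,-7,15)→(5,3,13)
−f: reduced (well bottom): (5,3,13) with a≤c, −a<b≤a
flip sign back: reduced form of f is (-5,-3,-13)
g is negative-definite; reduce −g:
−g: translate: b→17 (≡287 mod 54), so (27,287,765)→(27,17,5)
−g: flip: (27,17,5)→(5,-17,27)
−g: translate: b→3 (≡-17 mod 10), so (5,-17,27)→(5,3,13)
−g: reduced (well bottom): (5,3,13) with a≤c, −a<b≤a
flip sign back: reduced form of g is (-5,-3,-13)
reduced forms (-5, -3, -13) vs (-5, -3, -13) ⇒ equivalent

yes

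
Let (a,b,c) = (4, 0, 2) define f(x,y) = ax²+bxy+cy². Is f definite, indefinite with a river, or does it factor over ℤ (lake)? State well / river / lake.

D = b²−4ac = 0² − 4·4·2 = -32
D < 0 ⇒ definite ⇒ every region one sign ⇒ single well

well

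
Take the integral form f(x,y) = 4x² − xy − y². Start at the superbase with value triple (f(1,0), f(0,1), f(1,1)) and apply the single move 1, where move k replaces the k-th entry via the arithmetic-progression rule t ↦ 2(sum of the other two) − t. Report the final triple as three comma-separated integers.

start (4,-1,2) = (f(1,0),f(0,1),f(1,1))
replace slot 1: 2·((-1)+2) − 4 = -2 → (-2,-1,2)

-2,-1,2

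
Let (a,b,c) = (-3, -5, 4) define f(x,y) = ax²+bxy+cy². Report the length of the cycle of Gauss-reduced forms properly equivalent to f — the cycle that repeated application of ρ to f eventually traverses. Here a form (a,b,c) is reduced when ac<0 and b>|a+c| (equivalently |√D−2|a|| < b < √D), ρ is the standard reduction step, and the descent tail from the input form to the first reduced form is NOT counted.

D = 73, ⌊√D⌋ = 8
descent: ρ → (4,5,-3)  [lands on river]
river: ρ → (-3,7,2)
river: ρ → (2,5,-6)
river: ρ → (-6,7,1)
river: ρ → (1,7,-6)
river: ρ → (-6,5,2)
river: ρ → (2,7,-3)
river: ρ → (-3,5,4)
river: ρ → (4,3,-4)
river: ρ → (-4,5,3)
river: ρ → (3,7,-2)
river: ρ → (-2,5,6)
river: ρ → (6,7,-1)
river: ρ → (-1,7,6)
river: ρ → (6,5,-2)
river: ρ → (-2,7,3)
river: ρ → (3,5,-4)
river: ρ → (-4,3,4)
ρ-cycle length = 18 (tail of 1 descent step not counted)

18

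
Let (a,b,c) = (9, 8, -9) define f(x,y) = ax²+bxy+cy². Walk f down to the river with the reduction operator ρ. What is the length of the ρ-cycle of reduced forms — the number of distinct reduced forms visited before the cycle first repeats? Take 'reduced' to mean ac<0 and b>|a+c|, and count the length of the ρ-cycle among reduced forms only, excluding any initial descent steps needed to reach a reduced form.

D = 388, ⌊√D⌋ = 19
river: ρ → (-9,10,8)
river: ρ → (8,6,-11)
river: ρ → (-11,16,3)
river: ρ → (3,14,-16)
river: ρ → (-16,18,1)
river: ρ → (1,18,-16)
river: ρ → (-16,14,3)
river: ρ → (3,16,-11)
river: ρ → (-11,6,8)
river: ρ → (8,10,-9)
river: ρ → (-9,8,9)
river: ρ → (9,10,-8)
river: ρ → (-8,6,11)
river: ρ → (11,16,-3)
river: ρ → (-3,14,16)
river: ρ → (16,18,-1)
river: ρ → (-1,18,16)
river: ρ → (16,14,-3)
river: ρ → (-3,16,11)
river: ρ → (11,6,-8)
river: ρ → (-8,10,9)
river: ρ → (9,8,-9)
ρ-cycle length = 22 (tail of 0 descent steps not counted)

22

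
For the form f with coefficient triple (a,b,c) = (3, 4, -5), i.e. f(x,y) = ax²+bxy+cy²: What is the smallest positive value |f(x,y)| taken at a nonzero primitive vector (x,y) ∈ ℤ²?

river: ρ → (-5,6,2)
river: ρ → (2,6,-5)
river: ρ → (-5,4,3)
river: ρ → (3,8,-1)
river: ρ → (-1,8,3)
river: ρ → (3,4,-5)
closes: descent 0, river 6
min |a| on river = 1

1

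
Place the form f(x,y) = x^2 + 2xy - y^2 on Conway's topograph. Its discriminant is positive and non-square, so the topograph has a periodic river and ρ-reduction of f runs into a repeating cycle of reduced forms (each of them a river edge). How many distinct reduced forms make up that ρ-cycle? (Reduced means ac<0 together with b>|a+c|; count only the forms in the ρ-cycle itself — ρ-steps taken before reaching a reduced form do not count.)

D = 8, ⌊√D⌋ = 2
river: ρ → (-1,2,1)
river: ρ → (1,2,-1)
ρ-cycle length = 2 (tail of 0 descent steps not counted)

2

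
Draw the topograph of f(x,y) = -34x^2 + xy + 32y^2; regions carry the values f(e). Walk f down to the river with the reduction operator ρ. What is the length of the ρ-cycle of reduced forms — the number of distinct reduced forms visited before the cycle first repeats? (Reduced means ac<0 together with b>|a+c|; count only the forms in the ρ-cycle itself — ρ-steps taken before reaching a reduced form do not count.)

D = 4353, ⌊√D⌋ = 65
descent: ρ → (32,63,-3)  [lands on river]
river: ρ → (-3,63,32)
river: ρ → (32,65,-1)
river: ρ → (-1,65,32)
ρ-cycle length = 4 (tail of 1 descent step not counted)

4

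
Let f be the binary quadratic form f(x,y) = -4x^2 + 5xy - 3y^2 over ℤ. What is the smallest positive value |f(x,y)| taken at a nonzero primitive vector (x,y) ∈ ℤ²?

translate: b→3 (≡-5 mod 8), so (4,-5,3)→(4,3,2)
flip: (4,3,2)→(2,-3,4)
translate: b→1 (≡-3 mod 4), so (2,-3,4)→(2,1,3)
reduced (well bottom): (2,1,3) with a≤c, −a<b≤a
well minimum |f| = |-2| = 2 (negative-definite)

2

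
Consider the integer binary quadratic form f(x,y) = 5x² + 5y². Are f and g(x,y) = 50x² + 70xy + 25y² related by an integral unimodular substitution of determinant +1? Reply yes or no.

D₁ = -100, D₂ = -100
f: reduced (well bottom): (5,0,5) with a≤c, −a<b≤a
g: translate: b→-30 (≡70 mod 100), so (50,70,25)→(50,-30,5)
g: flip: (50,-30,5)→(5,30,50)
g: translate: b→0 (≡30 mod 10), so (5,30,50)→(5,0,5)
g: reduced (well bottom): (5,0,5) with a≤c, −a<b≤a
reduced forms (5, 0, 5) vs (5, 0, 5) ⇒ equivalent

yes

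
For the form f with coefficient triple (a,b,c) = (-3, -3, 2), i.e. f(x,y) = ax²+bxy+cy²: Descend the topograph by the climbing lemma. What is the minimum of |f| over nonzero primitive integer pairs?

descent: ρ → (2,3,-3)  [lands on river]
river: ρ → (-3,3,2)
river: ρ → (2,5,-1)
river: ρ → (-1,5,2)
closes: descent 1, river 4
min |a| on river = 1

1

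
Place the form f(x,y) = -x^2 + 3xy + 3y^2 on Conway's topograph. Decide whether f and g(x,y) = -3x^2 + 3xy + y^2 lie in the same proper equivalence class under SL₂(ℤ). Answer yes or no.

D₁ = 21, D₂ = 21
river cycle of f (length 2): (3, 3, -1), (-1, 3, 3)
river cycle of g (length 2): (1, 3, -3), (-3, 3, 1)
cycles differ ⇒ inequivalent

no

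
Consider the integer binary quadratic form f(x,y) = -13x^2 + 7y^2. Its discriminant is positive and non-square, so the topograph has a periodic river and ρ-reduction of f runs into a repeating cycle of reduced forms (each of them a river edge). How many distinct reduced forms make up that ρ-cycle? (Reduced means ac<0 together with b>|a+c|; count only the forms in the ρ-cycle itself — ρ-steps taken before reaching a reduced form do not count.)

D = 364, ⌊√D⌋ = 19
descent: ρ → (7,14,-6)  [lands on river]
river: ρ → (-6,10,11)
river: ρ → (11,12,-5)
river: ρ → (-5,18,2)
river: ρ → (2,18,-5)
river: ρ → (-5,12,11)
river: ρ → (11,10,-6)
river: ρ → (-6,14,7)
ρ-cycle length = 8 (tail of 1 descent step not counted)

8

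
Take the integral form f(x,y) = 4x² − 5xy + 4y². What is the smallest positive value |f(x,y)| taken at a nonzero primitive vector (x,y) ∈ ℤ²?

translate: b→3 (≡-5 mod 8), so (4,-5,4)→(4,3,3)
flip: (4,3,3)→(3,-3,4)
translate: b→3 (≡-3 mod 6), so (3,-3,4)→(3,3,4)
reduced (well bottom): (3,3,4) with a≤c, −a<b≤a
well minimum = a = 3

3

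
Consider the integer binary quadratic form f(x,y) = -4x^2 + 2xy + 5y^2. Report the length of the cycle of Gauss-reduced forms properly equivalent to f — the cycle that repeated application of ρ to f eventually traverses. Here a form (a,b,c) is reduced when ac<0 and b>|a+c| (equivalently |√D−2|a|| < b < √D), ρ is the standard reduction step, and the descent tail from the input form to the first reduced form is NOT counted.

D = 84, ⌊√D⌋ = 9
river: ρ → (5,8,-1)
river: ρ → (-1,8,5)
river: ρ → (5,2,-4)
river: ρ → (-4,6,3)
river: ρ → (3,6,-4)
river: ρ → (-4,2,5)
ρ-cycle length = 6 (tail of 0 descent steps not counted)

6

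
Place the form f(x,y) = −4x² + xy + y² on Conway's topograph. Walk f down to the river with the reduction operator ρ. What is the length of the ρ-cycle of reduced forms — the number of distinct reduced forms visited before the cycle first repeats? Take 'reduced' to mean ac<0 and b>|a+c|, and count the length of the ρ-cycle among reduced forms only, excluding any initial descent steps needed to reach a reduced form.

D = 17, ⌊√D⌋ = 4
descent: ρ → (1,3,-2)  [lands on river]
river: ρ → (-2,1,2)
river: ρ → (2,3,-1)
river: ρ → (-1,3,2)
river: ρ → (2,1,-2)
river: ρ → (-2,3,1)
ρ-cycle length = 6 (tail of 1 descent step not counted)

6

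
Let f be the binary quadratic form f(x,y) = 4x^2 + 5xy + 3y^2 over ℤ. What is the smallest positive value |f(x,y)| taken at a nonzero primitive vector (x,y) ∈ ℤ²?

translate: b→-3 (≡5 mod 8), so (4,5,3)→(4,-3,2)
flip: (4,-3,2)→(2,3,4)
translate: b→-1 (≡3 mod 4), so (2,3,4)→(2,-1,3)
reduced (well bottom): (2,-1,3) with a≤c, −a<b≤a
well minimum = a = 2

2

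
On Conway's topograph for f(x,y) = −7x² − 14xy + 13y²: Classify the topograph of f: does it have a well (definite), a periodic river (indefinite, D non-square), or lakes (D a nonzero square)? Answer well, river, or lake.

D = b²−4ac = (-14)² − 4·(-7)·13 = 560
D > 0 non-square ⇒ indefinite ⇒ periodic river

river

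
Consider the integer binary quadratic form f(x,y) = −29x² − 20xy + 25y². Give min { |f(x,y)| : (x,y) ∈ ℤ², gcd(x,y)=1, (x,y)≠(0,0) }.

descent: ρ → (25,20,-29)  [lands on river]
river: ρ → (-29,38,16)
river: ρ → (16,26,-41)
river: ρ → (-41,56,1)
river: ρ → (1,56,-41)
river: ρ → (-41,26,16)
river: ρ → (16,38,-29)
river: ρ → (-29,20,25)
river: ρ → (25,30,-24)
river: ρ → (-24,18,31)
river: ρ → (31,44,-11)
river: ρ → (-11,44,31)
river: ρ → (31,18,-24)
river: ρ → (-24,30,25)
closes: descent 1, river 14
min |a| on river = 1

1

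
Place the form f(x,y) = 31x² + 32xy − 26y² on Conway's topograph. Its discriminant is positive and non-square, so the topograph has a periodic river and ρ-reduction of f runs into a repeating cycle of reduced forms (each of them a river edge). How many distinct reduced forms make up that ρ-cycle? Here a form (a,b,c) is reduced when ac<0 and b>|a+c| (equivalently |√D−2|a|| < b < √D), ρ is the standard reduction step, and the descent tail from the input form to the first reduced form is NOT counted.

D = 4248, ⌊√D⌋ = 65
river: ρ → (-26,20,37)
river: ρ → (37,54,-9)
river: ρ → (-9,54,37)
river: ρ → (37,20,-26)
river: ρ → (-26,32,31)
river: ρ → (31,30,-27)
river: ρ → (-27,24,34)
river: ρ → (34,44,-17)
river: ρ → (-17,58,13)
river: ρ → (13,46,-41)
river: ρ → (-41,36,18)
river: ρ → (18,36,-41)
river: ρ → (-41,46,13)
river: ρ → (13,58,-17)
river: ρ → (-17,44,34)
river: ρ → (34,24,-27)
river: ρ → (-27,30,31)
river: ρ → (31,32,-26)
ρ-cycle length = 18 (tail of 0 descent steps not counted)

18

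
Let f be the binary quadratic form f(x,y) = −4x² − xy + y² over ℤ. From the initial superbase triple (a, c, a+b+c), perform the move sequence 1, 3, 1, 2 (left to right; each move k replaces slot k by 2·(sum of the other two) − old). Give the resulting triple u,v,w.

start (-4,1,-4) = (f(1,0),f(0,1),f(1,1))
replace slot 1: 2·(1+(-4)) − (-4) = -2 → (-2,1,-4)
replace slot 3: 2·((-2)+1) − (-4) = 2 → (-2,1,2)
replace slot 1: 2·(1+2) − (-2) = 8 → (8,1,2)
replace slot 2: 2·(8+2) − 1 = 19 → (8,19,2)

8,19,2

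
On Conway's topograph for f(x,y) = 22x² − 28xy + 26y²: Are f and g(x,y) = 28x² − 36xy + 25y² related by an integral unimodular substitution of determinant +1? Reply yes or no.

D₁ = -1504, D₂ = -1504
f: translate: b→16 (≡-28 mod 44), so (22,-28,26)→(22,16,20)
f: flip: (22,16,20)→(20,-16,22)
f: reduced (well bottom): (20,-16,22) with a≤c, −a<b≤a
g: translate: b→20 (≡-36 mod 56), so (28,-36,25)→(28,20,17)
g: flip: (28,20,17)→(17,-20,28)
g: translate: b→14 (≡-20 mod 34), so (17,-20,28)→(17,14,25)
g: reduced (well bottom): (17,14,25) with a≤c, −a<b≤a
reduced forms (20, -16, 22) vs (17, 14, 25) ⇒ inequivalent

no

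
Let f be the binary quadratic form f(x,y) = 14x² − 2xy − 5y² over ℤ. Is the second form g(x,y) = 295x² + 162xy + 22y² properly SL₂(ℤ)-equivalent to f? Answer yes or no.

D₁ = 284, D₂ = 284
river cycle of f (length 8): (-5, 12, 7), (7, 16, -1), (-1, 16, 7), (7, 12, -5), (-5, 8, 11), (11, 14, -2), (-2, 14, 11), (11, 8, -5)
river cycle of g (length 8): (-1, 16, 7), (7, 12, -5), (-5, 8, 11), (11, 14, -2), (-2, 14, 11), (11, 8, -5), (-5, 12, 7), (7, 16, -1)
cycles coincide ⇒ equivalent

yes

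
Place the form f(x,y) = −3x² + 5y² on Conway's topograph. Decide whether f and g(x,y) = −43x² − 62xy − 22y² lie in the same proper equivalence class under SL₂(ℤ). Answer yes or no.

D₁ = 60, D₂ = 60
river cycle of f (length 2): (-3, 6, 2), (2, 6, -3)
river cycle of g (length 2): (-3, 6, 2), (2, 6, -3)
cycles coincide ⇒ equivalent

yes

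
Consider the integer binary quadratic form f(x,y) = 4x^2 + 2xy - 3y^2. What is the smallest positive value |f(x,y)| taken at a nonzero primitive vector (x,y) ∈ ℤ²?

river: ρ → (-3,4,3)
river: ρ → (3,2,-4)
river: ρ → (-4,6,1)
river: ρ → (1,6,-4)
river: ρ → (-4,2,3)
river: ρ → (3,4,-3)
river: ρ → (-3,2,4)
river: ρ → (4,6,-1)
river: ρ → (-1,6,4)
river: ρ → (4,2,-3)
closes: descent 0, river 10
min |a| on river = 1

1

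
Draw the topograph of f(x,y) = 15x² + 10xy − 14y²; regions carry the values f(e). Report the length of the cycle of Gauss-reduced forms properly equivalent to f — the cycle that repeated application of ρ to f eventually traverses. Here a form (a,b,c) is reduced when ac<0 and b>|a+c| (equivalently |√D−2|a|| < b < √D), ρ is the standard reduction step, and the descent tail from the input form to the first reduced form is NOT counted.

D = 940, ⌊√D⌋ = 30
river: ρ → (-14,18,11)
river: ρ → (11,26,-6)
river: ρ → (-6,22,19)
river: ρ → (19,16,-9)
river: ρ → (-9,20,15)
river: ρ → (15,10,-14)
ρ-cycle length = 6 (tail of 0 descent steps not counted)

6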